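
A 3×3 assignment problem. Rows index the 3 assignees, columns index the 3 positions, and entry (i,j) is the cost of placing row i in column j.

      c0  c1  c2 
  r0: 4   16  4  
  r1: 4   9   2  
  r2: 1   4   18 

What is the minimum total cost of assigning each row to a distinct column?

Minimum assignment cost: 10

optimal assignment: row0→col0 (cost 4), row1→col2 (cost 2), row2→col1 (cost 4)
total = 4 + 2 + 4 = 10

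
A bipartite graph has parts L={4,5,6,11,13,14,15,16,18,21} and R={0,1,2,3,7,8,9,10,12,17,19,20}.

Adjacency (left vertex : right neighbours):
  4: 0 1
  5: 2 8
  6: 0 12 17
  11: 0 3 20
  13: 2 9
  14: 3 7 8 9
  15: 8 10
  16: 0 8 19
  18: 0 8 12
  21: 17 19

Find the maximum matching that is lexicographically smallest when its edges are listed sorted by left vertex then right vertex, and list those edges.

Lex-smallest maximum matching: {(4,0), (5,2), (6,12), (11,3), (13,9), (14,7), (15,10), (16,19), (18,8), (21,17)}

|M| = 10 (so the lex-smallest maximum matching has 10 edges)
process left vertices in ascending order; for each, take the smallest-labelled available neighbour that still permits 10 edges overall, or leave it unmatched if none does
lex-smallest matching: {4-0, 5-2, 6-12, 11-3, 13-9, 14-7, 15-10, 16-19, 18-8, 21-17}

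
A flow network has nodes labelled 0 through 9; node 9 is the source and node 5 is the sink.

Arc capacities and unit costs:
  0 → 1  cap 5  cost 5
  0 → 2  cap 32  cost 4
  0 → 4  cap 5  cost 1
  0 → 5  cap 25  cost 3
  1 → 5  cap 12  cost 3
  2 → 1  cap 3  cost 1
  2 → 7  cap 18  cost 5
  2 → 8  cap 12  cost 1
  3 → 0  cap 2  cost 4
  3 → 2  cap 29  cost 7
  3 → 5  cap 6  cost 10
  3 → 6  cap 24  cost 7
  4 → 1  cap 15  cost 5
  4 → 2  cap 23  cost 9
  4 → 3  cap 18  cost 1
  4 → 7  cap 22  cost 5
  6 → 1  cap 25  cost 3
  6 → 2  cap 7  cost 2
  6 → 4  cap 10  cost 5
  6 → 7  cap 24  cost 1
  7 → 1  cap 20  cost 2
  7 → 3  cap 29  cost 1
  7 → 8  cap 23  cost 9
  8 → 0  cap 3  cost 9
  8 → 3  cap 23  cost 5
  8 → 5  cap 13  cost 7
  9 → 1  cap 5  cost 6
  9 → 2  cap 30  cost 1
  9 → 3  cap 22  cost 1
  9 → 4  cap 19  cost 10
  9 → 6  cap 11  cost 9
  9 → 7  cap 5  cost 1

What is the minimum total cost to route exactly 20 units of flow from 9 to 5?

shortest-cost path #1: 9→2→1→5 push 3 @ unit cost 5 (adds 15)
shortest-cost path #2: 9→7→1→5 push 5 @ unit cost 6 (adds 30)
shortest-cost path #3: 9→3→0→5 push 2 @ unit cost 8 (adds 16)
shortest-cost path #4: 9→1→5 push 4 @ unit cost 9 (adds 36)
shortest-cost path #5: 9→2→8→5 push 6 @ unit cost 9 (adds 54)
total cost = 151

Minimum cost for 20 units: 151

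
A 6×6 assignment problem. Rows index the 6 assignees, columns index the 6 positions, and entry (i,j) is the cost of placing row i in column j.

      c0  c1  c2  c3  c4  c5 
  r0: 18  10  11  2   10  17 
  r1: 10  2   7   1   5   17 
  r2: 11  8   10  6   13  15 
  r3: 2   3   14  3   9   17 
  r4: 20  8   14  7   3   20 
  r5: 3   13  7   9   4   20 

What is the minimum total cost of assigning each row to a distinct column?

optimal assignment: row0→col3 (cost 2), row1→col1 (cost 2), row2→col5 (cost 15), row3→col0 (cost 2), row4→col4 (cost 3), row5→col2 (cost 7)
total = 2 + 2 + 15 + 2 + 3 + 7 = 31

Minimum assignment cost: 31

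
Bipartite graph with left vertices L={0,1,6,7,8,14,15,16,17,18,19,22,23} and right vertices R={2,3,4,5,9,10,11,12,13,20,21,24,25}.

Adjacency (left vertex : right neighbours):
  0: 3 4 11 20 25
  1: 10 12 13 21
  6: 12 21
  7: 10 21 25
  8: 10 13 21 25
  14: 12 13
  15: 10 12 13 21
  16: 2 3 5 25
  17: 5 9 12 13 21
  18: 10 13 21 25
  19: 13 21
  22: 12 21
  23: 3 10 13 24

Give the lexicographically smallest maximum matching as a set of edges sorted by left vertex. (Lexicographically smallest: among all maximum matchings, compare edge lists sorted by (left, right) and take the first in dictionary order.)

Lex-smallest maximum matching: {(0,3), (1,10), (6,12), (7,21), (8,13), (16,2), (17,5), (18,25), (23,24)}

|M| = 9 (so the lex-smallest maximum matching has 9 edges)
process left vertices in ascending order; for each, take the smallest-labelled available neighbour that still permits 9 edges overall, or leave it unmatched if none does
lex-smallest matching: {0-3, 1-10, 6-12, 7-21, 8-13, 16-2, 17-5, 18-25, 23-24}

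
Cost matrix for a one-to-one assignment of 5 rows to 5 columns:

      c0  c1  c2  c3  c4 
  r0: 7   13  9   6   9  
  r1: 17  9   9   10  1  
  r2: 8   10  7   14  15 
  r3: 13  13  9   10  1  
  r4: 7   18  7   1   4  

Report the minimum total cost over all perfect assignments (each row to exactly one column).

Minimum assignment cost: 25

optimal assignment: row0→col0 (cost 7), row1→col1 (cost 9), row2→col2 (cost 7), row3→col4 (cost 1), row4→col3 (cost 1)
total = 7 + 9 + 7 + 1 + 1 = 25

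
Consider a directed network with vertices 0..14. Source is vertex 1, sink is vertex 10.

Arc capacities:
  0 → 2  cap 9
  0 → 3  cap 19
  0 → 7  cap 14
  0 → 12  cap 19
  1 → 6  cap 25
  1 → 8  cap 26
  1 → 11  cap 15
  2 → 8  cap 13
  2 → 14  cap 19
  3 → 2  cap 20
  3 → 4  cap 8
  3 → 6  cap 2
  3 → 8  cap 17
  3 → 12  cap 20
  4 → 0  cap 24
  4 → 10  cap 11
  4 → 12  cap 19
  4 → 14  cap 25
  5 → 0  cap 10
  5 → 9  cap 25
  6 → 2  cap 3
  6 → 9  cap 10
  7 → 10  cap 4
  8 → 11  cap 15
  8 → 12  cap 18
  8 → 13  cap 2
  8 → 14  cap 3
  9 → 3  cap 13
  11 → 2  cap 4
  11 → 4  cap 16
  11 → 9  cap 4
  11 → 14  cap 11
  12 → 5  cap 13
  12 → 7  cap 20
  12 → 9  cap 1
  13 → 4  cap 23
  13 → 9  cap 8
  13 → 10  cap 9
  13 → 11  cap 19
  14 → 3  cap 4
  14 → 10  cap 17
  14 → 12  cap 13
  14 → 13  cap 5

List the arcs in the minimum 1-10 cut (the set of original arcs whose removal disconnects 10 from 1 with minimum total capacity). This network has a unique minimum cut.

Min-cut arcs: {(4,10), (7,10), (8,13), (14,10), (14,13)} (total capacity 39)

augment #1: 1→8→13→10 push 2
augment #2: 1→8→14→10 push 3
augment #3: 1→11→4→10 push 11
augment #4: 1→11→14→10 push 4
augment #5: 1→6→2→14→10 push 3
augment #6: 1→8→11→14→10 push 7
augment #7: 1→8→12→7→10 push 4
augment #8: 1→8→11→2→14→13→10 push 4
augment #9: 1→8→11→4→14→13→10 push 1
max flow = 39; residual-reachable set from 1 gives S-side
cut edges (S→T): {(4,10), (7,10), (8,13), (14,10), (14,13)} total cap 39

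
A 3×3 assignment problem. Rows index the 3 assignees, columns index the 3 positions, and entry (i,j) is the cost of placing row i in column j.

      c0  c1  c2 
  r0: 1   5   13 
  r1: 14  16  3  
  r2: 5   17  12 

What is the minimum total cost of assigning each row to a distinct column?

optimal assignment: row0→col1 (cost 5), row1→col2 (cost 3), row2→col0 (cost 5)
total = 5 + 3 + 5 = 13

Minimum assignment cost: 13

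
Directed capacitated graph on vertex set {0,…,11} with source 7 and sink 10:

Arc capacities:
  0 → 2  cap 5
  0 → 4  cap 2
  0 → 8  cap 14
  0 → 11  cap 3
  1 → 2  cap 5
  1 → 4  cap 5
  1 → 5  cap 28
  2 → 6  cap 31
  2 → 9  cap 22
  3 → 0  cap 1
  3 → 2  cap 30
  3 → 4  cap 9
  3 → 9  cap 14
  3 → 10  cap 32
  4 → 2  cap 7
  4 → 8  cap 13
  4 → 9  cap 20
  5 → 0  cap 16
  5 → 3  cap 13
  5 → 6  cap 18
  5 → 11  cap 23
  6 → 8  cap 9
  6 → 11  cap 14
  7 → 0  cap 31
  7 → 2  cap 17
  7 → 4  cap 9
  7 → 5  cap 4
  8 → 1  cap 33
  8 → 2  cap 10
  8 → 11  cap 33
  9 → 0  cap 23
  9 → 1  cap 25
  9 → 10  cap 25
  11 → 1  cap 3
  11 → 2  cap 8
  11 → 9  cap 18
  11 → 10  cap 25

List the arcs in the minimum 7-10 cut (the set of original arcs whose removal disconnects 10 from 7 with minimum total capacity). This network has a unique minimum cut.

Min-cut arcs: {(0,2), (0,4), (0,8), (0,11), (7,2), (7,4), (7,5)} (total capacity 54)

augment #1: 7→0→11→10 push 3
augment #2: 7→2→9→10 push 17
augment #3: 7→4→9→10 push 8
augment #4: 7→5→3→10 push 4
augment #5: 7→0→8→11→10 push 14
augment #6: 7→4→8→11→10 push 1
augment #7: 7→0→2→6→11→10 push 5
augment #8: 7→0→4→8→11→10 push 2
max flow = 54; residual-reachable set from 7 gives S-side
cut edges (S→T): {(0,2), (0,4), (0,8), (0,11), (7,2), (7,4), (7,5)} total cap 54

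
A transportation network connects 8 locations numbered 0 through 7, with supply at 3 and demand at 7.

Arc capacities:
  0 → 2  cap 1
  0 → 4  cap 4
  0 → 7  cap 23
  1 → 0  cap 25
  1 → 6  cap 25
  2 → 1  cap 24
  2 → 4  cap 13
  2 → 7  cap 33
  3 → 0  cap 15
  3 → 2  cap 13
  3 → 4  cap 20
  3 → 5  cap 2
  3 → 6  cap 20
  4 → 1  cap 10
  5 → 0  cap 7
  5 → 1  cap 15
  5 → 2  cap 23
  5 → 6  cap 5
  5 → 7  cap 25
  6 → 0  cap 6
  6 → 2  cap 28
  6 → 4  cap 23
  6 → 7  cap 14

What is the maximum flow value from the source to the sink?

augment #1: 3→0→7 bottleneck 15, total now 15
augment #2: 3→2→7 bottleneck 13, total now 28
augment #3: 3→5→7 bottleneck 2, total now 30
augment #4: 3→6→7 bottleneck 14, total now 44
augment #5: 3→6→0→7 bottleneck 6, total now 50
augment #6: 3→4→1→0→7 bottleneck 2, total now 52
augment #7: 3→4→1→0→2→7 bottleneck 1, total now 53
augment #8: 3→4→1→6→2→7 bottleneck 7, total now 60

Maximum flow value: 60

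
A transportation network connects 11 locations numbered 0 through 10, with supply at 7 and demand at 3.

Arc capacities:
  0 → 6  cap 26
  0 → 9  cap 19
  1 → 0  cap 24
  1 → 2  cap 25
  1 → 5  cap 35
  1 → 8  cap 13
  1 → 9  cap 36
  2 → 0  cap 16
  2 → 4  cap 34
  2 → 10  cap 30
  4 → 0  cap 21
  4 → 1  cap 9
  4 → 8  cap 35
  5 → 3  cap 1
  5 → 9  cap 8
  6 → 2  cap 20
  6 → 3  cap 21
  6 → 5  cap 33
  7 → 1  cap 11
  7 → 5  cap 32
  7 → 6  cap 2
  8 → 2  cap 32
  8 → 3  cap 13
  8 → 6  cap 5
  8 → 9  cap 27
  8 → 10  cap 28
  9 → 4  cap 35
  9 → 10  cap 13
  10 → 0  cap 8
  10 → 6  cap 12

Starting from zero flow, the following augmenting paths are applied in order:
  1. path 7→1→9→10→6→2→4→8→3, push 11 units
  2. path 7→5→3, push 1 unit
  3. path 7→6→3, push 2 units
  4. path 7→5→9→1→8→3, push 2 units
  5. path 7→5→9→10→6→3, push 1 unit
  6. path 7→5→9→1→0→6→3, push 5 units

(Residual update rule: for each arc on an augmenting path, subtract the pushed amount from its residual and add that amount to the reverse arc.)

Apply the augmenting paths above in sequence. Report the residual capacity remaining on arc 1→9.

after path 1 (7→1→9→10→6→2→4→8→3, push 11): res(1,9)=25
after path 2 (7→5→3, push 1): res(1,9)=25
after path 3 (7→6→3, push 2): res(1,9)=25
after path 4 (7→5→9→1→8→3, push 2): res(1,9)=27
after path 5 (7→5→9→10→6→3, push 1): res(1,9)=27
after path 6 (7→5→9→1→0→6→3, push 5): res(1,9)=32

Residual capacity of (1,9): 32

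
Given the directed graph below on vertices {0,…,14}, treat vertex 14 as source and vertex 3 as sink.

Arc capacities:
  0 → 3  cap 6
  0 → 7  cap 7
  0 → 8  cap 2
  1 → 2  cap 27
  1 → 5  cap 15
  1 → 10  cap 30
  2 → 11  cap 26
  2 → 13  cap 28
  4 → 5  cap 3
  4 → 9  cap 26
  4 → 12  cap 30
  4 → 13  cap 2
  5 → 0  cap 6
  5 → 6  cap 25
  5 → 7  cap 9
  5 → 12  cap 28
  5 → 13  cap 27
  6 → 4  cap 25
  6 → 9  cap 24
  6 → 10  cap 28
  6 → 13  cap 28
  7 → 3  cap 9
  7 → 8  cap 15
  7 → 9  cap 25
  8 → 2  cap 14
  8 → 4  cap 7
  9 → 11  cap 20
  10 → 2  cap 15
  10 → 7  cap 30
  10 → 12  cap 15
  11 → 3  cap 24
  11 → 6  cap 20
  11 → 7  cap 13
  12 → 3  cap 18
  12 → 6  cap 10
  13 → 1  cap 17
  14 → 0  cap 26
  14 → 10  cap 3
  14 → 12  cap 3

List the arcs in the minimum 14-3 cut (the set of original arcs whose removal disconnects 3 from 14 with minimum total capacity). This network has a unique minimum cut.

augment #1: 14→0→3 push 6
augment #2: 14→12→3 push 3
augment #3: 14→0→7→3 push 7
augment #4: 14→10→7→3 push 2
augment #5: 14→10→12→3 push 1
augment #6: 14→0→8→2→11→3 push 2
max flow = 21; residual-reachable set from 14 gives S-side
cut edges (S→T): {(0,3), (0,7), (0,8), (14,10), (14,12)} total cap 21

Min-cut arcs: {(0,3), (0,7), (0,8), (14,10), (14,12)} (total capacity 21)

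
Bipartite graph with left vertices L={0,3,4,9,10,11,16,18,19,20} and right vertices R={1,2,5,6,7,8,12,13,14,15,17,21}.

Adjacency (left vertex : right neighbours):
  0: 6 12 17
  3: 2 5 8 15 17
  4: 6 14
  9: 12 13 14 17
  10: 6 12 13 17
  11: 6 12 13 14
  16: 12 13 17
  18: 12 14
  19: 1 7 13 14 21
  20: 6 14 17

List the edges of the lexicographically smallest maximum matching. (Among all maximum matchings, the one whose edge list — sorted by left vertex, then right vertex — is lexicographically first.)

|M| = 7 (so the lex-smallest maximum matching has 7 edges)
process left vertices in ascending order; for each, take the smallest-labelled available neighbour that still permits 7 edges overall, or leave it unmatched if none does
lex-smallest matching: {0-6, 3-2, 4-14, 9-12, 10-13, 16-17, 19-1}

Lex-smallest maximum matching: {(0,6), (3,2), (4,14), (9,12), (10,13), (16,17), (19,1)}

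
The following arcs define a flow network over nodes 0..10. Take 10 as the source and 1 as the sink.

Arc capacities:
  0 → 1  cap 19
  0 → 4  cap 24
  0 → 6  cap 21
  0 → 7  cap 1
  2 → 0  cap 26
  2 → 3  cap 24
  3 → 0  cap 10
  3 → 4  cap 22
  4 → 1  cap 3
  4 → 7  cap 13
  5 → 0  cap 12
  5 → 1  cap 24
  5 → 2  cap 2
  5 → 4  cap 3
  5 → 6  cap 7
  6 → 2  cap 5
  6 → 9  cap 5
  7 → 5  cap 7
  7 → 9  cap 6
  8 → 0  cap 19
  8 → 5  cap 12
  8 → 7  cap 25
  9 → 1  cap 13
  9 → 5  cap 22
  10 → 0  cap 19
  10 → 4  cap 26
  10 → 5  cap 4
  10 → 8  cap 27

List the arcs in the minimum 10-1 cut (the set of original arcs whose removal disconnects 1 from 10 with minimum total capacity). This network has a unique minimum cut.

Min-cut arcs: {(0,1), (4,1), (6,9), (7,5), (7,9), (8,5), (10,5)} (total capacity 56)

augment #1: 10→0→1 push 19
augment #2: 10→4→1 push 3
augment #3: 10→5→1 push 4
augment #4: 10→8→5→1 push 12
augment #5: 10→4→7→5→1 push 7
augment #6: 10→4→7→9→1 push 6
augment #7: 10→8→0→6→9→1 push 5
max flow = 56; residual-reachable set from 10 gives S-side
cut edges (S→T): {(0,1), (4,1), (6,9), (7,5), (7,9), (8,5), (10,5)} total cap 56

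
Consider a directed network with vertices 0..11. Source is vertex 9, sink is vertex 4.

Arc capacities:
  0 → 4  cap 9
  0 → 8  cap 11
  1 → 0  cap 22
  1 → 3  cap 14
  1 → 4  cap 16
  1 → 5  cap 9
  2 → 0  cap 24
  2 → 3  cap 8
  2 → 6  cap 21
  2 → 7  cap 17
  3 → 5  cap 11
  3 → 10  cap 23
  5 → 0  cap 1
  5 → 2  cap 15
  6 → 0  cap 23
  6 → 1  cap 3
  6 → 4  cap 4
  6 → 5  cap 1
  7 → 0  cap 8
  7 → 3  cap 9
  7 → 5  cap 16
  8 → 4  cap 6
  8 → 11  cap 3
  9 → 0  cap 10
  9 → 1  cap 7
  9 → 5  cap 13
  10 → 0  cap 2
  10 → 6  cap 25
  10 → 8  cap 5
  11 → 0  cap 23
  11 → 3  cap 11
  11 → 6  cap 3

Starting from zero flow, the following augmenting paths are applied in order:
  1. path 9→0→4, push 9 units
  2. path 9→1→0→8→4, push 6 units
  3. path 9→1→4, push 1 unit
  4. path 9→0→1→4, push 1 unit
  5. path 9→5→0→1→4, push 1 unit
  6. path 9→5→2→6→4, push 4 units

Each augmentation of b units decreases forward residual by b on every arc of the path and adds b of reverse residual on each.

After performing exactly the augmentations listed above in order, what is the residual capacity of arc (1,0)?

after path 1 (9→0→4, push 9): res(1,0)=22
after path 2 (9→1→0→8→4, push 6): res(1,0)=16
after path 3 (9→1→4, push 1): res(1,0)=16
after path 4 (9→0→1→4, push 1): res(1,0)=17
after path 5 (9→5→0→1→4, push 1): res(1,0)=18
after path 6 (9→5→2→6→4, push 4): res(1,0)=18

Residual capacity of (1,0): 18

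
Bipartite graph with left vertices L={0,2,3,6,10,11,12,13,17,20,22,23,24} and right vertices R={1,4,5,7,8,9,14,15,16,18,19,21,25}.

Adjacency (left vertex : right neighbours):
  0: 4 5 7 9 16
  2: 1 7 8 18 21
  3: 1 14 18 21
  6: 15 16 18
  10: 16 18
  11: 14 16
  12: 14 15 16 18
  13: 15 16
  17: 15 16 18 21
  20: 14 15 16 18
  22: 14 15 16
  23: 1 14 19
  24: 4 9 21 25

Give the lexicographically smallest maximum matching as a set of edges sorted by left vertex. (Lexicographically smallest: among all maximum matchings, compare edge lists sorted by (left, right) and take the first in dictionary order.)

Lex-smallest maximum matching: {(0,4), (2,7), (3,1), (6,15), (10,16), (11,14), (12,18), (17,21), (23,19), (24,9)}

|M| = 10 (so the lex-smallest maximum matching has 10 edges)
process left vertices in ascending order; for each, take the smallest-labelled available neighbour that still permits 10 edges overall, or leave it unmatched if none does
lex-smallest matching: {0-4, 2-7, 3-1, 6-15, 10-16, 11-14, 12-18, 17-21, 23-19, 24-9}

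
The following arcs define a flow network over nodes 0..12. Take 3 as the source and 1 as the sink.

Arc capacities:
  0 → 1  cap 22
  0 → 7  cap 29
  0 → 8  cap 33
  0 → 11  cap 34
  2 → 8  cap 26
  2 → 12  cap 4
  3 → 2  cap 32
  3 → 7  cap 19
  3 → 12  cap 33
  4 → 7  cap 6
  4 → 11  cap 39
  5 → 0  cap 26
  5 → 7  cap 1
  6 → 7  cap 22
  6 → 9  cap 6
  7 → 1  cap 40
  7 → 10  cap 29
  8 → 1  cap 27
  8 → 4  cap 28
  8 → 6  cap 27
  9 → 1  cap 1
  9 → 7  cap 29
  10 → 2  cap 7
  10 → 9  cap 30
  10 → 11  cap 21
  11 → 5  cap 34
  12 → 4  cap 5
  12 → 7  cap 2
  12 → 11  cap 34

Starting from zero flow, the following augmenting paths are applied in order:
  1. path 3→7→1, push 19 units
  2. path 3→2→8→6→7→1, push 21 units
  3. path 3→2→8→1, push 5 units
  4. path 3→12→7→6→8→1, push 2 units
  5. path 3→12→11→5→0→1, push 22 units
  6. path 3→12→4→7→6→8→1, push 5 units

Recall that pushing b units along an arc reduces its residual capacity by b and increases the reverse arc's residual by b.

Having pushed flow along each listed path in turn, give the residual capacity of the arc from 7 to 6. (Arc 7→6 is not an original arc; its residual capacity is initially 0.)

Residual capacity of (7,6): 14

after path 1 (3→7→1, push 19): res(7,6)=0
after path 2 (3→2→8→6→7→1, push 21): res(7,6)=21
after path 3 (3→2→8→1, push 5): res(7,6)=21
after path 4 (3→12→7→6→8→1, push 2): res(7,6)=19
after path 5 (3→12→11→5→0→1, push 22): res(7,6)=19
after path 6 (3→12→4→7→6→8→1, push 5): res(7,6)=14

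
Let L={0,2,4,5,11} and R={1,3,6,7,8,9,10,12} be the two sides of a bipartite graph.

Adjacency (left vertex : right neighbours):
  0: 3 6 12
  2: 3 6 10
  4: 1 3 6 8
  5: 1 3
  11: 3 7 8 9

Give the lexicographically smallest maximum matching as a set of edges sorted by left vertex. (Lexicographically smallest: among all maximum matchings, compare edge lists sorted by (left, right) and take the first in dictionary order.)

Lex-smallest maximum matching: {(0,3), (2,6), (4,8), (5,1), (11,7)}

|M| = 5 (so the lex-smallest maximum matching has 5 edges)
process left vertices in ascending order; for each, take the smallest-labelled available neighbour that still permits 5 edges overall, or leave it unmatched if none does
lex-smallest matching: {0-3, 2-6, 4-8, 5-1, 11-7}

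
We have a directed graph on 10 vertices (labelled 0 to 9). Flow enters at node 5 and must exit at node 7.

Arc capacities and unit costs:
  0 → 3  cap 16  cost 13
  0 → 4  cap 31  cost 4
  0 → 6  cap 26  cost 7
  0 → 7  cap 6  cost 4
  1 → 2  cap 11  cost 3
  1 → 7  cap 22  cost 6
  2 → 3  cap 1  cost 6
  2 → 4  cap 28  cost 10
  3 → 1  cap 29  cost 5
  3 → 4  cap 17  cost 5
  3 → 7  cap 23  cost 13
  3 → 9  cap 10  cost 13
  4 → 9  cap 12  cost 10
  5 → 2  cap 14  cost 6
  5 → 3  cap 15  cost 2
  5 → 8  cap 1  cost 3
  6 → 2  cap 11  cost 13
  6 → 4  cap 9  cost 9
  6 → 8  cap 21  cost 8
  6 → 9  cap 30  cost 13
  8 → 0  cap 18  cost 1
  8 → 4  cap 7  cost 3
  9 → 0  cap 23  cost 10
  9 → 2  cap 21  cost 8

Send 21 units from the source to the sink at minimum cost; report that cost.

shortest-cost path #1: 5→8→0→7 push 1 @ unit cost 8 (adds 8)
shortest-cost path #2: 5→3→1→7 push 15 @ unit cost 13 (adds 195)
shortest-cost path #3: 5→2→3→1→7 push 1 @ unit cost 23 (adds 23)
shortest-cost path #4: 5→2→4→9→0→7 push 4 @ unit cost 40 (adds 160)
total cost = 386

Minimum cost for 21 units: 386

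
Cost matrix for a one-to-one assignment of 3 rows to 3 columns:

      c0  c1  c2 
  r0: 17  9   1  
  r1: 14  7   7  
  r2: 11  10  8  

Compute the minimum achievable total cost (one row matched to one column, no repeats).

optimal assignment: row0→col2 (cost 1), row1→col1 (cost 7), row2→col0 (cost 11)
total = 1 + 7 + 11 = 19

Minimum assignment cost: 19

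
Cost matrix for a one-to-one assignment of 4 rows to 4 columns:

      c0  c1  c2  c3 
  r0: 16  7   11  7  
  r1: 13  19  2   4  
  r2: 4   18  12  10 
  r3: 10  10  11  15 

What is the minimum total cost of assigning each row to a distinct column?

optimal assignment: row0→col3 (cost 7), row1→col2 (cost 2), row2→col0 (cost 4), row3→col1 (cost 10)
total = 7 + 2 + 4 + 10 = 23

Minimum assignment cost: 23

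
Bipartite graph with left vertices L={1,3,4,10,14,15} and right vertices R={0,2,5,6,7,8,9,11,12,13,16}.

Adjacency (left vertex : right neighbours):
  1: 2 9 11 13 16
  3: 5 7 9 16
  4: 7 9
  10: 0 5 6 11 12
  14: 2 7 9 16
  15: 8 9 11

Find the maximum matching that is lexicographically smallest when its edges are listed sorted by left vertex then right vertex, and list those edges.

Lex-smallest maximum matching: {(1,2), (3,5), (4,7), (10,0), (14,9), (15,8)}

|M| = 6 (so the lex-smallest maximum matching has 6 edges)
process left vertices in ascending order; for each, take the smallest-labelled available neighbour that still permits 6 edges overall, or leave it unmatched if none does
lex-smallest matching: {1-2, 3-5, 4-7, 10-0, 14-9, 15-8}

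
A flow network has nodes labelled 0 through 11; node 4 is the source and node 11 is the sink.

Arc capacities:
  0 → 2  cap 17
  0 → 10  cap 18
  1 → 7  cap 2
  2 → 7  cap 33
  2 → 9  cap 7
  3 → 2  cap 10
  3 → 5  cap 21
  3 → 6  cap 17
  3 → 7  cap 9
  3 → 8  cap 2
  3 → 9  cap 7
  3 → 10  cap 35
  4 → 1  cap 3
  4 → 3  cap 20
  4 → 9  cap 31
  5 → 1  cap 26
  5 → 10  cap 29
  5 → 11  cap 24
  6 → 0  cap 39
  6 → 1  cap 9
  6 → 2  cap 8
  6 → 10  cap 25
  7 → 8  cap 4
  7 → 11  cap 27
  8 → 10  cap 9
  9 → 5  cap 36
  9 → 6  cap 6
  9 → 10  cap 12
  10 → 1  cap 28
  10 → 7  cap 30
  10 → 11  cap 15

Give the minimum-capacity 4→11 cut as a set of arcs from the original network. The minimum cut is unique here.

augment #1: 4→1→7→11 push 2
augment #2: 4→3→5→11 push 20
augment #3: 4→9→5→11 push 4
augment #4: 4→9→10→11 push 12
augment #5: 4→9→5→10→11 push 3
augment #6: 4→9→5→3→7→11 push 9
augment #7: 4→9→5→10→7→11 push 3
max flow = 53; residual-reachable set from 4 gives S-side
cut edges (S→T): {(1,7), (4,3), (4,9)} total cap 53

Min-cut arcs: {(1,7), (4,3), (4,9)} (total capacity 53)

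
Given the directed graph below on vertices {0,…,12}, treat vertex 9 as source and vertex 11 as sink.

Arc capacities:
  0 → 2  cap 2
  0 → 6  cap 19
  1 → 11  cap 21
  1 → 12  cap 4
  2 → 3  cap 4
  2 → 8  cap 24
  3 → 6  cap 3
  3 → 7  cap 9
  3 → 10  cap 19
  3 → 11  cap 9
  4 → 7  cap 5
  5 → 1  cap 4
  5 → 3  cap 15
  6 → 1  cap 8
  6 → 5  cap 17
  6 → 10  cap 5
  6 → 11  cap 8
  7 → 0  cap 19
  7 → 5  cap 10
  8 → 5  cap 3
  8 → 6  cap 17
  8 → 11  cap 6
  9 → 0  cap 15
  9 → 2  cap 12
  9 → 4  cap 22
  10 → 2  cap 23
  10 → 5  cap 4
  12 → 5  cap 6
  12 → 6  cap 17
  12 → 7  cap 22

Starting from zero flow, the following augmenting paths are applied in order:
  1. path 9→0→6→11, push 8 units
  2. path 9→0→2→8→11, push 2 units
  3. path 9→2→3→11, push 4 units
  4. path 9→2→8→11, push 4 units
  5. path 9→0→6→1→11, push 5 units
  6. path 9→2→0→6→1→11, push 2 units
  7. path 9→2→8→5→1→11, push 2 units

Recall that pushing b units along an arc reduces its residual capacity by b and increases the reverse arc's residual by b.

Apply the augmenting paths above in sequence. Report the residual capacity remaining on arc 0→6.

after path 1 (9→0→6→11, push 8): res(0,6)=11
after path 2 (9→0→2→8→11, push 2): res(0,6)=11
after path 3 (9→2→3→11, push 4): res(0,6)=11
after path 4 (9→2→8→11, push 4): res(0,6)=11
after path 5 (9→0→6→1→11, push 5): res(0,6)=6
after path 6 (9→2→0→6→1→11, push 2): res(0,6)=4
after path 7 (9→2→8→5→1→11, push 2): res(0,6)=4

Residual capacity of (0,6): 4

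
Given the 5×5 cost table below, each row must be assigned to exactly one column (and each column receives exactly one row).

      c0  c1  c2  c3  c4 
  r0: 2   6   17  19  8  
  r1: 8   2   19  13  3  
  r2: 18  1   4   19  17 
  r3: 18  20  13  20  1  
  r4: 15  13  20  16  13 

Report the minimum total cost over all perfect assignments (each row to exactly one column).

Minimum assignment cost: 25

optimal assignment: row0→col0 (cost 2), row1→col1 (cost 2), row2→col2 (cost 4), row3→col4 (cost 1), row4→col3 (cost 16)
total = 2 + 2 + 4 + 1 + 16 = 25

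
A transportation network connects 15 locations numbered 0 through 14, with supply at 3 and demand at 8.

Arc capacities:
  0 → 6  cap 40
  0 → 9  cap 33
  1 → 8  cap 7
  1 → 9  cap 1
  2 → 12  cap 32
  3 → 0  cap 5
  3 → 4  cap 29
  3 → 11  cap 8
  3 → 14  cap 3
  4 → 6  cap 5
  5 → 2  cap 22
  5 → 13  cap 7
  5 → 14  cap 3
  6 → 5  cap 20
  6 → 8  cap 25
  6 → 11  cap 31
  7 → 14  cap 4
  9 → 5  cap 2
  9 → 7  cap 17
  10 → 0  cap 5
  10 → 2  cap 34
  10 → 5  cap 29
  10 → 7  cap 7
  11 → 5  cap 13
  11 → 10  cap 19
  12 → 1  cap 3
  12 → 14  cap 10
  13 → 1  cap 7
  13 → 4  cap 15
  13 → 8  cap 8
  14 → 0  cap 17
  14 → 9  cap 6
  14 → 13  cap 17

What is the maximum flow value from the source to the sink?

Maximum flow value: 21

augment #1: 3→0→6→8 bottleneck 5, total now 5
augment #2: 3→4→6→8 bottleneck 5, total now 10
augment #3: 3→14→13→8 bottleneck 3, total now 13
augment #4: 3→11→5→13→8 bottleneck 5, total now 18
augment #5: 3→11→5→13→1→8 bottleneck 2, total now 20
augment #6: 3→11→10→0→6→8 bottleneck 1, total now 21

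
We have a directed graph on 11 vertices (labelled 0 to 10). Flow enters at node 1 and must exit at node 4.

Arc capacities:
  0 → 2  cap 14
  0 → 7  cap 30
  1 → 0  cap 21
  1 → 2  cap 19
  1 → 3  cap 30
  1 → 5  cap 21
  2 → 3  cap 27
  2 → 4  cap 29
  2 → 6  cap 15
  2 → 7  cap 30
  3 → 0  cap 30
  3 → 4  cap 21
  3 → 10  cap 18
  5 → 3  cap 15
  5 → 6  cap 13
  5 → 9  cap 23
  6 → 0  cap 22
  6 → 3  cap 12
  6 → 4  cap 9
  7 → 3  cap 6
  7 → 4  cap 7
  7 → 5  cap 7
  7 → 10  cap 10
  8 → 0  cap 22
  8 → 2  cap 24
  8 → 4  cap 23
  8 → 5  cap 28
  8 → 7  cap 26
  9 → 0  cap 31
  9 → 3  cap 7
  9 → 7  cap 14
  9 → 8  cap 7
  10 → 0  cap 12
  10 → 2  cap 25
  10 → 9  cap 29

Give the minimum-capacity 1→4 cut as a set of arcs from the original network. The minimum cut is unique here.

Min-cut arcs: {(2,4), (3,4), (6,4), (7,4), (9,8)} (total capacity 73)

augment #1: 1→2→4 push 19
augment #2: 1→3→4 push 21
augment #3: 1→0→2→4 push 10
augment #4: 1→0→7→4 push 7
augment #5: 1→5→6→4 push 9
augment #6: 1→5→9→8→4 push 7
max flow = 73; residual-reachable set from 1 gives S-side
cut edges (S→T): {(2,4), (3,4), (6,4), (7,4), (9,8)} total cap 73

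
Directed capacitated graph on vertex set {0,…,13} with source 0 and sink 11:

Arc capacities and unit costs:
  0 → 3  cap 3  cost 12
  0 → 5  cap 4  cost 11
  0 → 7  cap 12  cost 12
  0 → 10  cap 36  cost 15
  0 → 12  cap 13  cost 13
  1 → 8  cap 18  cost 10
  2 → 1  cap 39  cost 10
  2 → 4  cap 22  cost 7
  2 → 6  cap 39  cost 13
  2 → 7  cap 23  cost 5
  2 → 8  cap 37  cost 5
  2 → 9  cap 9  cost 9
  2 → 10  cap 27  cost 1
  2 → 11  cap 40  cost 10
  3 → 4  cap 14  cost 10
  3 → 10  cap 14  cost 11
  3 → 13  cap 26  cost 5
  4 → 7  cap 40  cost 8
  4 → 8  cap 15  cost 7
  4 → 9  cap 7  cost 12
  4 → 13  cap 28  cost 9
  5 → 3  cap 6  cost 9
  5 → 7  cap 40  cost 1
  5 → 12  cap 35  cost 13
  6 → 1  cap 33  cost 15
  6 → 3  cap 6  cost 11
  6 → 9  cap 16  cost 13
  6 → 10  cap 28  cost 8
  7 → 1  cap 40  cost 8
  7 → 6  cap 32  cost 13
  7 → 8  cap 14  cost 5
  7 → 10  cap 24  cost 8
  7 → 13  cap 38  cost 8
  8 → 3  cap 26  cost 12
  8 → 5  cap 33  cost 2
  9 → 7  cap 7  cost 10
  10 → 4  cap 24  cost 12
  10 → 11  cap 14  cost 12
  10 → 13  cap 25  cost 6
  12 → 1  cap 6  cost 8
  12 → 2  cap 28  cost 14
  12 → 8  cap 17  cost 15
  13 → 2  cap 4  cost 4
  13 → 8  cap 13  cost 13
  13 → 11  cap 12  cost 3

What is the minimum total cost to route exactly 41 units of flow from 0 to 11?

Minimum cost for 41 units: 1188

shortest-cost path #1: 0→3→13→11 push 3 @ unit cost 20 (adds 60)
shortest-cost path #2: 0→7→13→11 push 9 @ unit cost 23 (adds 207)
shortest-cost path #3: 0→10→11 push 14 @ unit cost 27 (adds 378)
shortest-cost path #4: 0→7→13→2→11 push 3 @ unit cost 34 (adds 102)
shortest-cost path #5: 0→5→7→13→2→11 push 1 @ unit cost 34 (adds 34)
shortest-cost path #6: 0→12→2→11 push 11 @ unit cost 37 (adds 407)
total cost = 1188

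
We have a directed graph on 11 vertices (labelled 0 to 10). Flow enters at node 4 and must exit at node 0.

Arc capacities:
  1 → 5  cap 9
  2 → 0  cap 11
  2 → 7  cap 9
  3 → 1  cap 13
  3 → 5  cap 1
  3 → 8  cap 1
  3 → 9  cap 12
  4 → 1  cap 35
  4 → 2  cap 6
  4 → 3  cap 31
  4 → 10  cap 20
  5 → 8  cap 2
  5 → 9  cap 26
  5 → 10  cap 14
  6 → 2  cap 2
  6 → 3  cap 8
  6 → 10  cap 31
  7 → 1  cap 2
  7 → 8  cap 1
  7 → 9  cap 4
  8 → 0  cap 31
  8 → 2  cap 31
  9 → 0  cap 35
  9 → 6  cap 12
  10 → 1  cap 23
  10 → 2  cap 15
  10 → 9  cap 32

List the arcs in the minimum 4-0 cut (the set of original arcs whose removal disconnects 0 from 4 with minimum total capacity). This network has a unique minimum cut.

Min-cut arcs: {(1,5), (3,5), (3,8), (3,9), (4,2), (4,10)} (total capacity 49)

augment #1: 4→2→0 push 6
augment #2: 4→3→8→0 push 1
augment #3: 4→3→9→0 push 12
augment #4: 4→10→2→0 push 5
augment #5: 4→10→9→0 push 15
augment #6: 4→1→5→8→0 push 2
augment #7: 4→1→5→9→0 push 7
augment #8: 4→3→5→9→0 push 1
max flow = 49; residual-reachable set from 4 gives S-side
cut edges (S→T): {(1,5), (3,5), (3,8), (3,9), (4,2), (4,10)} total cap 49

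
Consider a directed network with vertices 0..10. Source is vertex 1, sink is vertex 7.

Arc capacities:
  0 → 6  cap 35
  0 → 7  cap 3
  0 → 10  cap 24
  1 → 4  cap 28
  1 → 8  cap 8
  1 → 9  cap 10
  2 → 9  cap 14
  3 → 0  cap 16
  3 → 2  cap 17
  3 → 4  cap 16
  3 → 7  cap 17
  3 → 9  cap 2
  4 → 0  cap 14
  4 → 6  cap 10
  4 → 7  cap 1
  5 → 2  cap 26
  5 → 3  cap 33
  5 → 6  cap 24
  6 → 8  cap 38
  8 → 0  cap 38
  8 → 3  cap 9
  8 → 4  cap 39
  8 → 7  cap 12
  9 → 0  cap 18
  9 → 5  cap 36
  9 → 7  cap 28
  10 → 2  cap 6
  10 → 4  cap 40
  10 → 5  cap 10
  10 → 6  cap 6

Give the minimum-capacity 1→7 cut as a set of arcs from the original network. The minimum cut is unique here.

augment #1: 1→4→7 push 1
augment #2: 1→8→7 push 8
augment #3: 1→9→7 push 10
augment #4: 1→4→0→7 push 3
augment #5: 1→4→6→8→7 push 4
augment #6: 1→4→6→8→3→7 push 6
augment #7: 1→4→0→6→8→3→7 push 3
augment #8: 1→4→0→10→2→9→7 push 6
augment #9: 1→4→0→10→5→3→7 push 2
max flow = 43; residual-reachable set from 1 gives S-side
cut edges (S→T): {(1,8), (1,9), (4,0), (4,6), (4,7)} total cap 43

Min-cut arcs: {(1,8), (1,9), (4,0), (4,6), (4,7)} (total capacity 43)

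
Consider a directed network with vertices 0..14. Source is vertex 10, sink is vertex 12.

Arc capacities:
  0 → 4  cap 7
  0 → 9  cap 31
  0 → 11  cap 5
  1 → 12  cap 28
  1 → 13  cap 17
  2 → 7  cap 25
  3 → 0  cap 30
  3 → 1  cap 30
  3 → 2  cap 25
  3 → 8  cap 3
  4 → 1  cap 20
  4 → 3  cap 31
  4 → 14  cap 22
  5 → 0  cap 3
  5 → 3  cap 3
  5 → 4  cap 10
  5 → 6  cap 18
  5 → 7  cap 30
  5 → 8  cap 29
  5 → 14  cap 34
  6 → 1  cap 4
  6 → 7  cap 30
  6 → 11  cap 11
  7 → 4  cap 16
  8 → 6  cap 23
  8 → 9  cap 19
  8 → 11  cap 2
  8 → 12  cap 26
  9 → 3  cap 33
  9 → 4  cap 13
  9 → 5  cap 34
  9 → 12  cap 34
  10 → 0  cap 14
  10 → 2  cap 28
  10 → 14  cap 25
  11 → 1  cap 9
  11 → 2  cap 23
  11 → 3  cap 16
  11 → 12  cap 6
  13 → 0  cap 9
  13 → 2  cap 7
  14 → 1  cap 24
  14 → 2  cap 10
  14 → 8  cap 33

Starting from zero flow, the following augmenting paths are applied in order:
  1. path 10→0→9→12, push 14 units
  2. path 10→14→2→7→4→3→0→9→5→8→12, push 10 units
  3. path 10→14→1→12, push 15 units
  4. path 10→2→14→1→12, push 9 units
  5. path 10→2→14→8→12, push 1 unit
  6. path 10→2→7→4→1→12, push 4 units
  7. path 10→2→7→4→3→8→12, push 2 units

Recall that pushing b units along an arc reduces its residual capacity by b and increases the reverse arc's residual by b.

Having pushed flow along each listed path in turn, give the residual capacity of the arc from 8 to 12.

Residual capacity of (8,12): 13

after path 1 (10→0→9→12, push 14): res(8,12)=26
after path 2 (10→14→2→7→4→3→0→9→5→8→12, push 10): res(8,12)=16
after path 3 (10→14→1→12, push 15): res(8,12)=16
after path 4 (10→2→14→1→12, push 9): res(8,12)=16
after path 5 (10→2→14→8→12, push 1): res(8,12)=15
after path 6 (10→2→7→4→1→12, push 4): res(8,12)=15
after path 7 (10→2→7→4→3→8→12, push 2): res(8,12)=13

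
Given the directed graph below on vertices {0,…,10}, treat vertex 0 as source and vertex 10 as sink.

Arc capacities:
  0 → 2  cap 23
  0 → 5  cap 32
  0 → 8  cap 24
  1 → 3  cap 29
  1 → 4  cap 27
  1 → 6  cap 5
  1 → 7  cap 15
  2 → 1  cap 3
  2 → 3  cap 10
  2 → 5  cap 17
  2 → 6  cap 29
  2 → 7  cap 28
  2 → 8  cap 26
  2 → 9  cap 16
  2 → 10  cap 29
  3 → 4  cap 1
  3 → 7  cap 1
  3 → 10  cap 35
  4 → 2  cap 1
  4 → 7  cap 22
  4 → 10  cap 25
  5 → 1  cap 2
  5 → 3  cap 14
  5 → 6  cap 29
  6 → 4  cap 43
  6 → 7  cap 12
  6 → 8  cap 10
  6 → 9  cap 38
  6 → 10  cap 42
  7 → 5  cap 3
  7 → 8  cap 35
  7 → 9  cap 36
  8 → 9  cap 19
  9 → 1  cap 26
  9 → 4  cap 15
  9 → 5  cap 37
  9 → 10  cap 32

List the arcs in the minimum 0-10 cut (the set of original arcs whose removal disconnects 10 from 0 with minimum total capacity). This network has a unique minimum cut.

Min-cut arcs: {(0,2), (0,5), (8,9)} (total capacity 74)

augment #1: 0→2→10 push 23
augment #2: 0→5→3→10 push 14
augment #3: 0→5→6→10 push 18
augment #4: 0→8→9→10 push 19
max flow = 74; residual-reachable set from 0 gives S-side
cut edges (S→T): {(0,2), (0,5), (8,9)} total cap 74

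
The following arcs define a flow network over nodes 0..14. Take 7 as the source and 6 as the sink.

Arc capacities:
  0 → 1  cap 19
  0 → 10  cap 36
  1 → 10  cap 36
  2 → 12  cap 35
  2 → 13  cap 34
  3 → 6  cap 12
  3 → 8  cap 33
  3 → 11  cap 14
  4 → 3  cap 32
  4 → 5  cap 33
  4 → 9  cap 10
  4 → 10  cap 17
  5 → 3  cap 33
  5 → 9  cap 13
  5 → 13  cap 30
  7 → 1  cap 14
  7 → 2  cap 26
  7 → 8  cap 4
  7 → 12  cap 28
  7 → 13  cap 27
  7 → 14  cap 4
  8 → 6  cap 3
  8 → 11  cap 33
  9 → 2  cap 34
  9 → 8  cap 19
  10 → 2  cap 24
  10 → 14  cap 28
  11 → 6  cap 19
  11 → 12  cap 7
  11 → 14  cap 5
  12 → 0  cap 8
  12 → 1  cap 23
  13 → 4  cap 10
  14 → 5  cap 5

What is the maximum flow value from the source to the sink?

Maximum flow value: 19

augment #1: 7→8→6 bottleneck 3, total now 3
augment #2: 7→8→11→6 bottleneck 1, total now 4
augment #3: 7→13→4→3→6 bottleneck 10, total now 14
augment #4: 7→14→5→3→6 bottleneck 2, total now 16
augment #5: 7→14→5→3→11→6 bottleneck 2, total now 18
augment #6: 7→1→10→14→5→3→11→6 bottleneck 1, total now 19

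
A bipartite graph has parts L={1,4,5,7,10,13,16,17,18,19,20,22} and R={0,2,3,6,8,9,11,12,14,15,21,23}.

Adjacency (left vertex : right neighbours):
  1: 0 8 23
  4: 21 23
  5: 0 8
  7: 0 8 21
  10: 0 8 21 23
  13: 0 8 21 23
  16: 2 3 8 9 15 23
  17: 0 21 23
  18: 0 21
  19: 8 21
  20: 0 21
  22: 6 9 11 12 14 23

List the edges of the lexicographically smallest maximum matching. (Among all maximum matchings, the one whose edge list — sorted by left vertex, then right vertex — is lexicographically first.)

|M| = 6 (so the lex-smallest maximum matching has 6 edges)
process left vertices in ascending order; for each, take the smallest-labelled available neighbour that still permits 6 edges overall, or leave it unmatched if none does
lex-smallest matching: {1-0, 4-21, 5-8, 10-23, 16-2, 22-6}

Lex-smallest maximum matching: {(1,0), (4,21), (5,8), (10,23), (16,2), (22,6)}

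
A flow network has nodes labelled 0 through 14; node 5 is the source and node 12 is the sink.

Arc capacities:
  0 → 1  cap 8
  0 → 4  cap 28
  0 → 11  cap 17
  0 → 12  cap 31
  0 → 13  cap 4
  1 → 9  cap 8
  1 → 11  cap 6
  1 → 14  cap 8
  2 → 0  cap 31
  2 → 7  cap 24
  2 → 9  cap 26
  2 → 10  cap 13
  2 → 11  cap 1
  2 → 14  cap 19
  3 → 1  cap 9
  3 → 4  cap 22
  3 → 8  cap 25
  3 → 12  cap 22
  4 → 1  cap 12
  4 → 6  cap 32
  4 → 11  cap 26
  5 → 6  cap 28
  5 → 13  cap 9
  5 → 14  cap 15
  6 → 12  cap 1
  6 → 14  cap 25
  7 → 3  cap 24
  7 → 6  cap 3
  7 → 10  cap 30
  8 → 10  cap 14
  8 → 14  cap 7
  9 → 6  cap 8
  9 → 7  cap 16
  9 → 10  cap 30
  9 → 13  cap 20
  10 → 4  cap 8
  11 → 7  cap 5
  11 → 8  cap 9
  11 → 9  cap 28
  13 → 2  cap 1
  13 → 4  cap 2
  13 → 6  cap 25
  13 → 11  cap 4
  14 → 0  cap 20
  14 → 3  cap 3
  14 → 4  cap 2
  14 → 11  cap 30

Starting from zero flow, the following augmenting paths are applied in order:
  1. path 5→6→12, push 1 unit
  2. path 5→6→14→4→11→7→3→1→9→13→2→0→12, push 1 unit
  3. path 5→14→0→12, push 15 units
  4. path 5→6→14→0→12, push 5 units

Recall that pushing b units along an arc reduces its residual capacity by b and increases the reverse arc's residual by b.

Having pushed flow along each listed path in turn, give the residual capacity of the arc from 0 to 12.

Residual capacity of (0,12): 10

after path 1 (5→6→12, push 1): res(0,12)=31
after path 2 (5→6→14→4→11→7→3→1→9→13→2→0→12, push 1): res(0,12)=30
after path 3 (5→14→0→12, push 15): res(0,12)=15
after path 4 (5→6→14→0→12, push 5): res(0,12)=10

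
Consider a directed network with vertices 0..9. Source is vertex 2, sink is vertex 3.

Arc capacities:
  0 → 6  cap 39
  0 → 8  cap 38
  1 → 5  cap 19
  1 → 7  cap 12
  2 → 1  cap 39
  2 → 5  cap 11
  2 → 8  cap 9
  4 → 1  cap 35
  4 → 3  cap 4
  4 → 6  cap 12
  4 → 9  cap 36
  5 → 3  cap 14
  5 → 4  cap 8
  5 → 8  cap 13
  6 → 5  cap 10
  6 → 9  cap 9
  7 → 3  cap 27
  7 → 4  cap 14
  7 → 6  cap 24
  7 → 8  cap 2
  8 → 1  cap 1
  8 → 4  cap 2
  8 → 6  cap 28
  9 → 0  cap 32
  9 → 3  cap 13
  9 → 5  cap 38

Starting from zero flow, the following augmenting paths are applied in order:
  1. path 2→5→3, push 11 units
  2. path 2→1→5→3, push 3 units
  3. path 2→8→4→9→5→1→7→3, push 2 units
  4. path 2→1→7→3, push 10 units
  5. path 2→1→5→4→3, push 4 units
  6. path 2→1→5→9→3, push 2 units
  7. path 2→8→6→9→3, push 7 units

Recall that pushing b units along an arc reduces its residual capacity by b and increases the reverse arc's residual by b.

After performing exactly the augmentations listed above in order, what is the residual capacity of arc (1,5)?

after path 1 (2→5→3, push 11): res(1,5)=19
after path 2 (2→1→5→3, push 3): res(1,5)=16
after path 3 (2→8→4→9→5→1→7→3, push 2): res(1,5)=18
after path 4 (2→1→7→3, push 10): res(1,5)=18
after path 5 (2→1→5→4→3, push 4): res(1,5)=14
after path 6 (2→1→5→9→3, push 2): res(1,5)=12
after path 7 (2→8→6→9→3, push 7): res(1,5)=12

Residual capacity of (1,5): 12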